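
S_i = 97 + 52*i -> [97, 149, 201, 253, 305]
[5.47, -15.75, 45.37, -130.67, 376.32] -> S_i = 5.47*(-2.88)^i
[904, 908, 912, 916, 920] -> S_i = 904 + 4*i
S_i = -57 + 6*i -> [-57, -51, -45, -39, -33]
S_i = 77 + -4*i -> [77, 73, 69, 65, 61]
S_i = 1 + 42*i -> [1, 43, 85, 127, 169]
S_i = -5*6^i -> [-5, -30, -180, -1080, -6480]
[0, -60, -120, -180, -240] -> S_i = 0 + -60*i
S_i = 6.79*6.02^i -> [6.79, 40.88, 246.07, 1481.36, 8917.76]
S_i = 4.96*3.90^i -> [4.96, 19.34, 75.44, 294.22, 1147.47]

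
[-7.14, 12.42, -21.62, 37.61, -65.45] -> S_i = -7.14*(-1.74)^i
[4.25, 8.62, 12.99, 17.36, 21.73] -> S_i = 4.25 + 4.37*i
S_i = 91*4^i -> [91, 364, 1456, 5824, 23296]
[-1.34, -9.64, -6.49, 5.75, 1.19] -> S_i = Random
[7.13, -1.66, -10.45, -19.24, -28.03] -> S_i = 7.13 + -8.79*i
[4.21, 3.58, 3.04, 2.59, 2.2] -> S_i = 4.21*0.85^i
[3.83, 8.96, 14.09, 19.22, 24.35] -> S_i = 3.83 + 5.13*i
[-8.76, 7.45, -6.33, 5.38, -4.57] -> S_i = -8.76*(-0.85)^i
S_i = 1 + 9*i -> [1, 10, 19, 28, 37]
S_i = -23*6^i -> [-23, -138, -828, -4968, -29808]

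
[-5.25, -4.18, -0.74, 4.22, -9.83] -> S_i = Random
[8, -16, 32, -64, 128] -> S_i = 8*-2^i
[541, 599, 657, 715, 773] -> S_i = 541 + 58*i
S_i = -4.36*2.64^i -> [-4.36, -11.51, -30.39, -80.22, -211.79]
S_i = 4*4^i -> [4, 16, 64, 256, 1024]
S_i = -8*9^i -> [-8, -72, -648, -5832, -52488]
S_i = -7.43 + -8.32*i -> [-7.43, -15.75, -24.07, -32.39, -40.71]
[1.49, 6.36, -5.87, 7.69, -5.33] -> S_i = Random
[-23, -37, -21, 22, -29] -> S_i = Random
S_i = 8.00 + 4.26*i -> [8.0, 12.26, 16.52, 20.78, 25.04]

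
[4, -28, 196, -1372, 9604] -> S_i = 4*-7^i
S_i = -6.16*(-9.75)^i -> [-6.16, 60.06, -585.58, 5709.45, -55667.17]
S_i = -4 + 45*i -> [-4, 41, 86, 131, 176]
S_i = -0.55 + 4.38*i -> [-0.55, 3.83, 8.21, 12.59, 16.97]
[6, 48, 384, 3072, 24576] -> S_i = 6*8^i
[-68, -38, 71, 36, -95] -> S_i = Random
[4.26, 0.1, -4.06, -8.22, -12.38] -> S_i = 4.26 + -4.16*i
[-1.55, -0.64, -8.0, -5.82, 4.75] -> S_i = Random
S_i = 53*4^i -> [53, 212, 848, 3392, 13568]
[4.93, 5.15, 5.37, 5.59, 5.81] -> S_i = 4.93 + 0.22*i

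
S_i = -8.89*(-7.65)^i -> [-8.89, 68.01, -520.27, 3980.03, -30447.21]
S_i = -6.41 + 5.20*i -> [-6.41, -1.21, 3.99, 9.19, 14.39]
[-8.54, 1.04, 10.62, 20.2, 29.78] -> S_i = -8.54 + 9.58*i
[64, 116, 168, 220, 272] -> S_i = 64 + 52*i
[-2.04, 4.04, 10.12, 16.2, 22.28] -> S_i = -2.04 + 6.08*i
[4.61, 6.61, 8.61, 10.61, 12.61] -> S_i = 4.61 + 2.00*i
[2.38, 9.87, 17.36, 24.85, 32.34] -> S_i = 2.38 + 7.49*i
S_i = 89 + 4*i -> [89, 93, 97, 101, 105]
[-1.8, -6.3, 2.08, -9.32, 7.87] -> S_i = Random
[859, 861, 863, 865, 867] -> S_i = 859 + 2*i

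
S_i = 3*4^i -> [3, 12, 48, 192, 768]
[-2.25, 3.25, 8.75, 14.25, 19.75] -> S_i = -2.25 + 5.50*i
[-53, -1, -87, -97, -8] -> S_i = Random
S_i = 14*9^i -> [14, 126, 1134, 10206, 91854]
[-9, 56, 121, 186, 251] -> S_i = -9 + 65*i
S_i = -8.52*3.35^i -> [-8.52, -28.54, -95.62, -320.31, -1073.05]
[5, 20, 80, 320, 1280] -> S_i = 5*4^i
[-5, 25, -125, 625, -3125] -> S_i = -5*-5^i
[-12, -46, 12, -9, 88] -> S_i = Random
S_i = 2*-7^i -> [2, -14, 98, -686, 4802]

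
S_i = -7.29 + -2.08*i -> [-7.29, -9.37, -11.45, -13.53, -15.61]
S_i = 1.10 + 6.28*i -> [1.1, 7.38, 13.66, 19.94, 26.22]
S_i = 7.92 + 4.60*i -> [7.92, 12.52, 17.12, 21.72, 26.32]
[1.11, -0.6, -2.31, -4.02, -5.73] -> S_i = 1.11 + -1.71*i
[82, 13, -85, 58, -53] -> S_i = Random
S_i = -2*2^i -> [-2, -4, -8, -16, -32]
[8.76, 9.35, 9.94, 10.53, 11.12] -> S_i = 8.76 + 0.59*i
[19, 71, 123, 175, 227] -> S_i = 19 + 52*i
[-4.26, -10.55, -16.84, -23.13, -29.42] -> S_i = -4.26 + -6.29*i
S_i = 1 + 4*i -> [1, 5, 9, 13, 17]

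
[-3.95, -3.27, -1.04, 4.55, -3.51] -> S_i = Random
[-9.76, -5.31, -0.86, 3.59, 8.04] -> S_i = -9.76 + 4.45*i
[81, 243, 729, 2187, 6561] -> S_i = 81*3^i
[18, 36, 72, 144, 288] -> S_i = 18*2^i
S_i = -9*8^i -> [-9, -72, -576, -4608, -36864]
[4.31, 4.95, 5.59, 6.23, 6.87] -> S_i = 4.31 + 0.64*i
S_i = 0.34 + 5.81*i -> [0.34, 6.15, 11.96, 17.77, 23.58]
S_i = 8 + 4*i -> [8, 12, 16, 20, 24]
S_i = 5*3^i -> [5, 15, 45, 135, 405]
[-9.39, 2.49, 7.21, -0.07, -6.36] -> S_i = Random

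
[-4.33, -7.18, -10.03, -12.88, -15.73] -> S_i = -4.33 + -2.85*i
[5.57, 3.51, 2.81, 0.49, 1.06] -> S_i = Random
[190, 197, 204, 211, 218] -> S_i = 190 + 7*i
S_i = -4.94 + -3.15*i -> [-4.94, -8.09, -11.24, -14.39, -17.54]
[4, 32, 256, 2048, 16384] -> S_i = 4*8^i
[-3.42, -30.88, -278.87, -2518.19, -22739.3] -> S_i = -3.42*9.03^i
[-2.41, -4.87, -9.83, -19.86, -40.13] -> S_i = -2.41*2.02^i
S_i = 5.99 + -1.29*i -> [5.99, 4.7, 3.41, 2.12, 0.83]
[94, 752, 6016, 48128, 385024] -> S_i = 94*8^i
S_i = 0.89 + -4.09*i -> [0.89, -3.2, -7.29, -11.38, -15.47]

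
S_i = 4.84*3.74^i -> [4.84, 18.1, 67.7, 253.2, 946.96]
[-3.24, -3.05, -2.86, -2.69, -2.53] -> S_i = -3.24*0.94^i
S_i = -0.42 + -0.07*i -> [-0.42, -0.49, -0.56, -0.63, -0.7]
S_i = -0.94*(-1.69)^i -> [-0.94, 1.59, -2.68, 4.54, -7.67]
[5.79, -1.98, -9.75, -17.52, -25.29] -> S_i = 5.79 + -7.77*i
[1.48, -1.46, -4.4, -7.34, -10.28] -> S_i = 1.48 + -2.94*i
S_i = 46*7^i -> [46, 322, 2254, 15778, 110446]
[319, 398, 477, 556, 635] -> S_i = 319 + 79*i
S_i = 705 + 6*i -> [705, 711, 717, 723, 729]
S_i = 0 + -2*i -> [0, -2, -4, -6, -8]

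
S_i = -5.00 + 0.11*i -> [-5.0, -4.89, -4.78, -4.67, -4.56]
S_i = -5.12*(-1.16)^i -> [-5.12, 5.94, -6.89, 7.99, -9.27]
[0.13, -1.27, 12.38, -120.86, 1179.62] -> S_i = 0.13*(-9.76)^i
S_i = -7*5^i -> [-7, -35, -175, -875, -4375]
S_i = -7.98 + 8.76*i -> [-7.98, 0.78, 9.54, 18.3, 27.06]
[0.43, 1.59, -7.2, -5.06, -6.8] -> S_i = Random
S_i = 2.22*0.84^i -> [2.22, 1.86, 1.57, 1.32, 1.11]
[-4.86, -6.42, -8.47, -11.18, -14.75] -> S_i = -4.86*1.32^i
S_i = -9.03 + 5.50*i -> [-9.03, -3.53, 1.97, 7.47, 12.97]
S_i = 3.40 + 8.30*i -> [3.4, 11.7, 20.0, 28.3, 36.6]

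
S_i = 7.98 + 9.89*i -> [7.98, 17.87, 27.76, 37.65, 47.54]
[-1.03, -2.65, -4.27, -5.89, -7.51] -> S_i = -1.03 + -1.62*i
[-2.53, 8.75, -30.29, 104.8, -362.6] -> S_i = -2.53*(-3.46)^i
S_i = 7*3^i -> [7, 21, 63, 189, 567]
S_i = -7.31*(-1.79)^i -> [-7.31, 13.08, -23.42, 41.93, -75.05]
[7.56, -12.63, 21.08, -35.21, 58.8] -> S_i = 7.56*(-1.67)^i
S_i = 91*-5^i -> [91, -455, 2275, -11375, 56875]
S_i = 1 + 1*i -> [1, 2, 3, 4, 5]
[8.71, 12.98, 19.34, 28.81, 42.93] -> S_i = 8.71*1.49^i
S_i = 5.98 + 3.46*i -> [5.98, 9.44, 12.9, 16.36, 19.82]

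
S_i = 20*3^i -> [20, 60, 180, 540, 1620]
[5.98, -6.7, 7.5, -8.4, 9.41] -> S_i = 5.98*(-1.12)^i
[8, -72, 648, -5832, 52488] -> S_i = 8*-9^i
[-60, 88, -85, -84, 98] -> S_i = Random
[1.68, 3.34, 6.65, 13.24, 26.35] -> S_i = 1.68*1.99^i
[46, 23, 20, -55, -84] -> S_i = Random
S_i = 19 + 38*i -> [19, 57, 95, 133, 171]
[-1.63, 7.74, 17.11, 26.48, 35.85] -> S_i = -1.63 + 9.37*i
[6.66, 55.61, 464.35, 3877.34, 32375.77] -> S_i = 6.66*8.35^i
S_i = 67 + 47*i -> [67, 114, 161, 208, 255]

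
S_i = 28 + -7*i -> [28, 21, 14, 7, 0]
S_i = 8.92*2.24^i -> [8.92, 19.98, 44.76, 100.26, 224.57]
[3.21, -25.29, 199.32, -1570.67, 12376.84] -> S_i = 3.21*(-7.88)^i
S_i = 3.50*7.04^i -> [3.5, 24.64, 173.47, 1221.2, 8597.23]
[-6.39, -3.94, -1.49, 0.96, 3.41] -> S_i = -6.39 + 2.45*i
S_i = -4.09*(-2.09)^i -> [-4.09, 8.55, -17.87, 37.34, -78.04]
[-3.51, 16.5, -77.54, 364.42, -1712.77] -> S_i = -3.51*(-4.70)^i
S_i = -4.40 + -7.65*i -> [-4.4, -12.05, -19.7, -27.35, -35.0]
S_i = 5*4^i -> [5, 20, 80, 320, 1280]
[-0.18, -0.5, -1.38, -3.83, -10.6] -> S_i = -0.18*2.77^i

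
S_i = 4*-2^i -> [4, -8, 16, -32, 64]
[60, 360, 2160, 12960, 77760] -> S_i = 60*6^i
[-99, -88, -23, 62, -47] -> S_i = Random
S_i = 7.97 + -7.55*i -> [7.97, 0.42, -7.13, -14.68, -22.23]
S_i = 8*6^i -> [8, 48, 288, 1728, 10368]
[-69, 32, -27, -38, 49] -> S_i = Random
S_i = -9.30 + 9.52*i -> [-9.3, 0.22, 9.74, 19.26, 28.78]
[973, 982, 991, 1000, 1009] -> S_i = 973 + 9*i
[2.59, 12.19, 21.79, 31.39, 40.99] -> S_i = 2.59 + 9.60*i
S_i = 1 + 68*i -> [1, 69, 137, 205, 273]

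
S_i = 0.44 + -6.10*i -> [0.44, -5.66, -11.76, -17.86, -23.96]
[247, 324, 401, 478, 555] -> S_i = 247 + 77*i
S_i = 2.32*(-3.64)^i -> [2.32, -8.44, 30.74, -111.89, 407.28]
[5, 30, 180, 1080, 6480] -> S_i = 5*6^i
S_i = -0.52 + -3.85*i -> [-0.52, -4.37, -8.22, -12.07, -15.92]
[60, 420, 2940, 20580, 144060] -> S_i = 60*7^i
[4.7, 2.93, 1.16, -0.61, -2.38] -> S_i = 4.70 + -1.77*i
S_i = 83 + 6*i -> [83, 89, 95, 101, 107]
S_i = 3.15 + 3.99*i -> [3.15, 7.14, 11.13, 15.12, 19.11]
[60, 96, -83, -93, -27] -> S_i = Random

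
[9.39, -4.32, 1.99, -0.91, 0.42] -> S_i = 9.39*(-0.46)^i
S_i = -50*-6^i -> [-50, 300, -1800, 10800, -64800]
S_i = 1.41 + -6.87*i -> [1.41, -5.46, -12.33, -19.2, -26.07]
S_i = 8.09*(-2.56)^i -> [8.09, -20.71, 53.02, -135.73, 347.46]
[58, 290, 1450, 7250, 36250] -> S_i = 58*5^i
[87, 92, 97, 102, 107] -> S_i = 87 + 5*i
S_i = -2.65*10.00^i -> [-2.65, -26.5, -265.0, -2650.0, -26500.0]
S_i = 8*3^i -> [8, 24, 72, 216, 648]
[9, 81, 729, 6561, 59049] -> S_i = 9*9^i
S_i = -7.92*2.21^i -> [-7.92, -17.5, -38.68, -85.49, -188.93]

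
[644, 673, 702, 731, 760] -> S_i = 644 + 29*i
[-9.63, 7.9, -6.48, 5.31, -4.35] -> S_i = -9.63*(-0.82)^i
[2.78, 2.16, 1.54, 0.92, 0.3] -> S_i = 2.78 + -0.62*i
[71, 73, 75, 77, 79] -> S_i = 71 + 2*i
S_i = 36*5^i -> [36, 180, 900, 4500, 22500]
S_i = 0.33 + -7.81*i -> [0.33, -7.48, -15.29, -23.1, -30.91]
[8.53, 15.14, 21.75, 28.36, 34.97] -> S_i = 8.53 + 6.61*i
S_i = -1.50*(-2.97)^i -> [-1.5, 4.46, -13.23, 39.3, -116.71]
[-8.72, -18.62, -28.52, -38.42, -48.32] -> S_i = -8.72 + -9.90*i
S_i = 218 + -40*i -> [218, 178, 138, 98, 58]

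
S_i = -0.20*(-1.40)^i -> [-0.2, 0.28, -0.39, 0.55, -0.77]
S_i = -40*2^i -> [-40, -80, -160, -320, -640]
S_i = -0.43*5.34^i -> [-0.43, -2.3, -12.26, -65.48, -349.65]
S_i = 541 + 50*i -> [541, 591, 641, 691, 741]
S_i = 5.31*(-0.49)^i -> [5.31, -2.6, 1.27, -0.62, 0.31]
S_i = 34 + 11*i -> [34, 45, 56, 67, 78]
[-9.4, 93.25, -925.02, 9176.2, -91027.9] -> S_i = -9.40*(-9.92)^i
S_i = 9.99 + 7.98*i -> [9.99, 17.97, 25.95, 33.93, 41.91]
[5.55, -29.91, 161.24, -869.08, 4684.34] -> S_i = 5.55*(-5.39)^i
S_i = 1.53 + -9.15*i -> [1.53, -7.62, -16.77, -25.92, -35.07]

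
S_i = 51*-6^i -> [51, -306, 1836, -11016, 66096]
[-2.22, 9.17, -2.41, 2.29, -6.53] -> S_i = Random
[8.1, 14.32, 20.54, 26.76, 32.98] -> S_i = 8.10 + 6.22*i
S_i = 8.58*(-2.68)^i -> [8.58, -22.99, 61.62, -165.15, 442.62]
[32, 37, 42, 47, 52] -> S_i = 32 + 5*i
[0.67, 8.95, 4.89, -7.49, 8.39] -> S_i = Random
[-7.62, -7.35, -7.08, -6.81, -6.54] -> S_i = -7.62 + 0.27*i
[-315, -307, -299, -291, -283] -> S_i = -315 + 8*i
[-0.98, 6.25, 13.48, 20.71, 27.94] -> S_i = -0.98 + 7.23*i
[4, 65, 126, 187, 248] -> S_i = 4 + 61*i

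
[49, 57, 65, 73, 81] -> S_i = 49 + 8*i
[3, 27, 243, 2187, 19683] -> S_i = 3*9^i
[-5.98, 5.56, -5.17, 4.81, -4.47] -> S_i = -5.98*(-0.93)^i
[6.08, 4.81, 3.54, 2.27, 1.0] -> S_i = 6.08 + -1.27*i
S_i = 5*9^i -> [5, 45, 405, 3645, 32805]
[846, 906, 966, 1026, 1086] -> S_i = 846 + 60*i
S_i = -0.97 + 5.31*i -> [-0.97, 4.34, 9.65, 14.96, 20.27]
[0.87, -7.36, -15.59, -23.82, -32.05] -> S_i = 0.87 + -8.23*i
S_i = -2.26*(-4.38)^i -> [-2.26, 9.9, -43.36, 189.9, -831.77]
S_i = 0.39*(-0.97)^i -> [0.39, -0.38, 0.37, -0.36, 0.35]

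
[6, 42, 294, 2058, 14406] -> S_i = 6*7^i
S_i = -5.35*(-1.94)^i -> [-5.35, 10.38, -20.14, 39.06, -75.78]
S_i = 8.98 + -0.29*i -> [8.98, 8.69, 8.4, 8.11, 7.82]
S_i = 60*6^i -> [60, 360, 2160, 12960, 77760]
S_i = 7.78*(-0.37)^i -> [7.78, -2.88, 1.07, -0.39, 0.15]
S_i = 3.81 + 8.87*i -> [3.81, 12.68, 21.55, 30.42, 39.29]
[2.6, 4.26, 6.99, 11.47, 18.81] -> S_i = 2.60*1.64^i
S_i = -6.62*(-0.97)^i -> [-6.62, 6.42, -6.23, 6.04, -5.86]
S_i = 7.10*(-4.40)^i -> [7.1, -31.24, 137.46, -604.81, 2661.15]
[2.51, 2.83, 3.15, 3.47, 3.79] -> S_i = 2.51 + 0.32*i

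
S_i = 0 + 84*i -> [0, 84, 168, 252, 336]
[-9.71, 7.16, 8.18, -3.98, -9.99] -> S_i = Random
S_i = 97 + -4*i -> [97, 93, 89, 85, 81]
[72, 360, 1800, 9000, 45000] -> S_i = 72*5^i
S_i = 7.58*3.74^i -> [7.58, 28.35, 106.03, 396.54, 1483.05]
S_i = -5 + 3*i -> [-5, -2, 1, 4, 7]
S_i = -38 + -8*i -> [-38, -46, -54, -62, -70]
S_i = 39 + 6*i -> [39, 45, 51, 57, 63]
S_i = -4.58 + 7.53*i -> [-4.58, 2.95, 10.48, 18.01, 25.54]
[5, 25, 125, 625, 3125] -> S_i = 5*5^i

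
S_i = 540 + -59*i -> [540, 481, 422, 363, 304]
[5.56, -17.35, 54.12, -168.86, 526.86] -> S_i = 5.56*(-3.12)^i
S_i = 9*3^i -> [9, 27, 81, 243, 729]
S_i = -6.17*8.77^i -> [-6.17, -54.11, -474.55, -4161.83, -36499.22]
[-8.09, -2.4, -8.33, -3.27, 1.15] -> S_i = Random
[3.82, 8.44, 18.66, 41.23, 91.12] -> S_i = 3.82*2.21^i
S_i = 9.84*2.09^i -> [9.84, 20.57, 42.98, 89.83, 187.75]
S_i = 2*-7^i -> [2, -14, 98, -686, 4802]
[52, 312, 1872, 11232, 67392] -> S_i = 52*6^i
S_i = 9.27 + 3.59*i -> [9.27, 12.86, 16.45, 20.04, 23.63]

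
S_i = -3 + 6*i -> [-3, 3, 9, 15, 21]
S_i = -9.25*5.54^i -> [-9.25, -51.24, -283.9, -1572.79, -8713.26]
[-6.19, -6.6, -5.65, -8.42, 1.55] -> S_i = Random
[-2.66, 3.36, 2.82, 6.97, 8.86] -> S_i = Random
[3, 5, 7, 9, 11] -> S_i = 3 + 2*i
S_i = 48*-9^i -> [48, -432, 3888, -34992, 314928]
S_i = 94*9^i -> [94, 846, 7614, 68526, 616734]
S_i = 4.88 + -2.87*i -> [4.88, 2.01, -0.86, -3.73, -6.6]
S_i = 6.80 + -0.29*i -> [6.8, 6.51, 6.22, 5.93, 5.64]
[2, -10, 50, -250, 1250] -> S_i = 2*-5^i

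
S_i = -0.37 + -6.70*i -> [-0.37, -7.07, -13.77, -20.47, -27.17]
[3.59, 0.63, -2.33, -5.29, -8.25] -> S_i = 3.59 + -2.96*i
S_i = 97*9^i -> [97, 873, 7857, 70713, 636417]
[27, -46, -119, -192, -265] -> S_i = 27 + -73*i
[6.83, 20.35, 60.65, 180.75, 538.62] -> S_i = 6.83*2.98^i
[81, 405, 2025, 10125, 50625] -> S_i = 81*5^i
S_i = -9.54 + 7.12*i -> [-9.54, -2.42, 4.7, 11.82, 18.94]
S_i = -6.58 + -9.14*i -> [-6.58, -15.72, -24.86, -34.0, -43.14]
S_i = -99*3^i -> [-99, -297, -891, -2673, -8019]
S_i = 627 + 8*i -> [627, 635, 643, 651, 659]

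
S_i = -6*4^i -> [-6, -24, -96, -384, -1536]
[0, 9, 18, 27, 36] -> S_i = 0 + 9*i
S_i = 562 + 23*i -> [562, 585, 608, 631, 654]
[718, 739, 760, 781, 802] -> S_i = 718 + 21*i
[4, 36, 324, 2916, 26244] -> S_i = 4*9^i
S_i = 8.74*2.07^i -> [8.74, 18.09, 37.45, 77.52, 160.47]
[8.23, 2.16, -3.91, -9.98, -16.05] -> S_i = 8.23 + -6.07*i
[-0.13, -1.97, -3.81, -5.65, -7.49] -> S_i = -0.13 + -1.84*i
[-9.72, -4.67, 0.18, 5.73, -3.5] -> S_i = Random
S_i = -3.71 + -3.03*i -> [-3.71, -6.74, -9.77, -12.8, -15.83]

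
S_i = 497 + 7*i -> [497, 504, 511, 518, 525]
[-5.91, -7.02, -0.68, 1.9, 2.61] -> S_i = Random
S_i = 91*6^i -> [91, 546, 3276, 19656, 117936]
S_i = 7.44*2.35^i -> [7.44, 17.48, 41.09, 96.56, 226.91]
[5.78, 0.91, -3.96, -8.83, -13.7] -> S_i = 5.78 + -4.87*i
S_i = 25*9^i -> [25, 225, 2025, 18225, 164025]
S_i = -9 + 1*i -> [-9, -8, -7, -6, -5]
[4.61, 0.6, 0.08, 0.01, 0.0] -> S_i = 4.61*0.13^i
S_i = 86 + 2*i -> [86, 88, 90, 92, 94]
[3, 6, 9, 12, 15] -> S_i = 3 + 3*i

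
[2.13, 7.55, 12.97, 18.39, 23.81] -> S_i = 2.13 + 5.42*i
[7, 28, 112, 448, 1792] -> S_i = 7*4^i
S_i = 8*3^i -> [8, 24, 72, 216, 648]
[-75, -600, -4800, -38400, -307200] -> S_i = -75*8^i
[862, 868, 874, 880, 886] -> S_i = 862 + 6*i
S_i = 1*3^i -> [1, 3, 9, 27, 81]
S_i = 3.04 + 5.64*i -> [3.04, 8.68, 14.32, 19.96, 25.6]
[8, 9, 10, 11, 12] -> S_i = 8 + 1*i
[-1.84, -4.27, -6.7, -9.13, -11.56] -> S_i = -1.84 + -2.43*i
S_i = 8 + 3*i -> [8, 11, 14, 17, 20]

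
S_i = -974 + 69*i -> [-974, -905, -836, -767, -698]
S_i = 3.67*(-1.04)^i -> [3.67, -3.82, 3.97, -4.13, 4.29]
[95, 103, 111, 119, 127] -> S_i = 95 + 8*i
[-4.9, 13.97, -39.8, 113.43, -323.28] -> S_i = -4.90*(-2.85)^i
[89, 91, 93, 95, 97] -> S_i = 89 + 2*i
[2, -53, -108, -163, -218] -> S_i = 2 + -55*i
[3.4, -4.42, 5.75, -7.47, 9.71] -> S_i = 3.40*(-1.30)^i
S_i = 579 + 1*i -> [579, 580, 581, 582, 583]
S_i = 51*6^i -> [51, 306, 1836, 11016, 66096]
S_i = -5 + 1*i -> [-5, -4, -3, -2, -1]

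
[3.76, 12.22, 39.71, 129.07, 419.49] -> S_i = 3.76*3.25^i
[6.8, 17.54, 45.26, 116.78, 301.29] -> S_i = 6.80*2.58^i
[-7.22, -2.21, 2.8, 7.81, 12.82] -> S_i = -7.22 + 5.01*i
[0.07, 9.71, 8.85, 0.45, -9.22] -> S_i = Random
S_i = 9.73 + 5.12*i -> [9.73, 14.85, 19.97, 25.09, 30.21]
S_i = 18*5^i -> [18, 90, 450, 2250, 11250]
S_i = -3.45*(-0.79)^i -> [-3.45, 2.73, -2.15, 1.7, -1.34]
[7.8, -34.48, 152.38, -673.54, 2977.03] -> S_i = 7.80*(-4.42)^i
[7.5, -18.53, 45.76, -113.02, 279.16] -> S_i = 7.50*(-2.47)^i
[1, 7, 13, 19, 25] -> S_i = 1 + 6*i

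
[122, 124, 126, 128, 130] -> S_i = 122 + 2*i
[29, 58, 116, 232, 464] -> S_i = 29*2^i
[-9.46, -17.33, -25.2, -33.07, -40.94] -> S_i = -9.46 + -7.87*i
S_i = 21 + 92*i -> [21, 113, 205, 297, 389]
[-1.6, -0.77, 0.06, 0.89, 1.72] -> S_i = -1.60 + 0.83*i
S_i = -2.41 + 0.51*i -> [-2.41, -1.9, -1.39, -0.88, -0.37]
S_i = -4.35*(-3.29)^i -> [-4.35, 14.31, -47.08, 154.91, -509.65]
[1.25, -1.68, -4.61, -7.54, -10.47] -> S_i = 1.25 + -2.93*i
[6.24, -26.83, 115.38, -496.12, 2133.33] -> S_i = 6.24*(-4.30)^i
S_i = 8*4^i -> [8, 32, 128, 512, 2048]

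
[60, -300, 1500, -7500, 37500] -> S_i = 60*-5^i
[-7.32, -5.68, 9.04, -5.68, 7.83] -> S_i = Random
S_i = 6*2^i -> [6, 12, 24, 48, 96]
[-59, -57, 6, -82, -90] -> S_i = Random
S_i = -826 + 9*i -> [-826, -817, -808, -799, -790]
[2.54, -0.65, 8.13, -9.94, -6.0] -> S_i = Random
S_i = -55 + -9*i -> [-55, -64, -73, -82, -91]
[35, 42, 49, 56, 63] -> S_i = 35 + 7*i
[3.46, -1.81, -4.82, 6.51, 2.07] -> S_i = Random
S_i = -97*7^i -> [-97, -679, -4753, -33271, -232897]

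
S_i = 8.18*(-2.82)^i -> [8.18, -23.07, 65.05, -183.44, 517.31]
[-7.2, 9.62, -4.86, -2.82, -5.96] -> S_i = Random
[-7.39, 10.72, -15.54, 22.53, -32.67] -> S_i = -7.39*(-1.45)^i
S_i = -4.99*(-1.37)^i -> [-4.99, 6.84, -9.37, 12.83, -17.58]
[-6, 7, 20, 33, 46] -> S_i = -6 + 13*i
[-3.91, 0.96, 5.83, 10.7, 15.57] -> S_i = -3.91 + 4.87*i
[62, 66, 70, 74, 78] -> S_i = 62 + 4*i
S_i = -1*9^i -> [-1, -9, -81, -729, -6561]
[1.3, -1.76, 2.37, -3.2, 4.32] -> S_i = 1.30*(-1.35)^i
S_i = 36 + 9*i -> [36, 45, 54, 63, 72]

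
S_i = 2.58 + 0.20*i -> [2.58, 2.78, 2.98, 3.18, 3.38]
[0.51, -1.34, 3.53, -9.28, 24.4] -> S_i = 0.51*(-2.63)^i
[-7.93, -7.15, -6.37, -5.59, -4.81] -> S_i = -7.93 + 0.78*i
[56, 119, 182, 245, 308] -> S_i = 56 + 63*i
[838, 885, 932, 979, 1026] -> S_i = 838 + 47*i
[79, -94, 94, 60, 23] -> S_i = Random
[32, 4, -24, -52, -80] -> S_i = 32 + -28*i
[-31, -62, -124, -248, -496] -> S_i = -31*2^i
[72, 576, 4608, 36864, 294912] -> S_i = 72*8^i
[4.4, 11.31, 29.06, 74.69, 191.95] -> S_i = 4.40*2.57^i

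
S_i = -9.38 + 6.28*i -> [-9.38, -3.1, 3.18, 9.46, 15.74]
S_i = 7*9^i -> [7, 63, 567, 5103, 45927]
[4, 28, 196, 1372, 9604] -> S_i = 4*7^i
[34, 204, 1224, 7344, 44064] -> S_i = 34*6^i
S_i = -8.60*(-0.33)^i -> [-8.6, 2.84, -0.94, 0.31, -0.1]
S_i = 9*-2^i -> [9, -18, 36, -72, 144]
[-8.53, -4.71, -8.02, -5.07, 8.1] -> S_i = Random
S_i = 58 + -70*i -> [58, -12, -82, -152, -222]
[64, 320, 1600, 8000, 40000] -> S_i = 64*5^i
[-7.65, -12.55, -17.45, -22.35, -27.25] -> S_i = -7.65 + -4.90*i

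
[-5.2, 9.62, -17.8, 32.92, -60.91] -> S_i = -5.20*(-1.85)^i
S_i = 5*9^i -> [5, 45, 405, 3645, 32805]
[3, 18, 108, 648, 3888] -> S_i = 3*6^i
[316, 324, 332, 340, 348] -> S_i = 316 + 8*i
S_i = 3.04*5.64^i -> [3.04, 17.15, 96.7, 545.39, 3076.03]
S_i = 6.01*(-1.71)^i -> [6.01, -10.28, 17.57, -30.05, 51.39]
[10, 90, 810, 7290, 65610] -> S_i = 10*9^i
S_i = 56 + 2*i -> [56, 58, 60, 62, 64]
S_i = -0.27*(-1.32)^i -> [-0.27, 0.36, -0.47, 0.62, -0.82]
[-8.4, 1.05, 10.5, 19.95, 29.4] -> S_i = -8.40 + 9.45*i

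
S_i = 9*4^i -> [9, 36, 144, 576, 2304]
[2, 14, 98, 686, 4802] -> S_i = 2*7^i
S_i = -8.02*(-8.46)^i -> [-8.02, 67.85, -574.0, 4856.08, -41082.4]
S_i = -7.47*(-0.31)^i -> [-7.47, 2.32, -0.72, 0.22, -0.07]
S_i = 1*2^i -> [1, 2, 4, 8, 16]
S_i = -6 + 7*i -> [-6, 1, 8, 15, 22]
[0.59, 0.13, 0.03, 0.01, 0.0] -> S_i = 0.59*0.22^i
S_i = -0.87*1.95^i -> [-0.87, -1.7, -3.31, -6.45, -12.58]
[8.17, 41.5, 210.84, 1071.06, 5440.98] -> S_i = 8.17*5.08^i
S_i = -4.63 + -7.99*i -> [-4.63, -12.62, -20.61, -28.6, -36.59]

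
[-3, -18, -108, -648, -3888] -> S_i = -3*6^i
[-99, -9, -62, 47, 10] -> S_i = Random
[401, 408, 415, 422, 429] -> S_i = 401 + 7*i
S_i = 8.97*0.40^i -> [8.97, 3.59, 1.44, 0.57, 0.23]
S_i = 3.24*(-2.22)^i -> [3.24, -7.19, 15.97, -35.45, 78.7]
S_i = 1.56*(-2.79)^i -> [1.56, -4.35, 12.14, -33.88, 94.52]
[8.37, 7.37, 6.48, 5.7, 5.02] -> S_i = 8.37*0.88^i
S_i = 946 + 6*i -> [946, 952, 958, 964, 970]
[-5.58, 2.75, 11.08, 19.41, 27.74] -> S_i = -5.58 + 8.33*i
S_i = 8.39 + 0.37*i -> [8.39, 8.76, 9.13, 9.5, 9.87]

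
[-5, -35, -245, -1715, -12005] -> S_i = -5*7^i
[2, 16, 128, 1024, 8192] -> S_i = 2*8^i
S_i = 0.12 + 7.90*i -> [0.12, 8.02, 15.92, 23.82, 31.72]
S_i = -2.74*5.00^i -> [-2.74, -13.7, -68.5, -342.5, -1712.5]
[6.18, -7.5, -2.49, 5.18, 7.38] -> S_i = Random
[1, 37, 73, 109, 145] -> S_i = 1 + 36*i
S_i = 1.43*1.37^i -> [1.43, 1.96, 2.68, 3.68, 5.04]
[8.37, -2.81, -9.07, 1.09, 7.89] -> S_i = Random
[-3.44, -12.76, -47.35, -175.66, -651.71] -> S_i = -3.44*3.71^i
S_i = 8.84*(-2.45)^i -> [8.84, -21.66, 53.06, -130.0, 318.51]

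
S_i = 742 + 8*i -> [742, 750, 758, 766, 774]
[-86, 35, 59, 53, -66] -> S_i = Random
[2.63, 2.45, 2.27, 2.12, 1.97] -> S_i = 2.63*0.93^i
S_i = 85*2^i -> [85, 170, 340, 680, 1360]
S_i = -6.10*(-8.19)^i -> [-6.1, 49.96, -409.16, 3351.05, -27445.14]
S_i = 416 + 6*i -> [416, 422, 428, 434, 440]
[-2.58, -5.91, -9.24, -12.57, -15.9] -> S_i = -2.58 + -3.33*i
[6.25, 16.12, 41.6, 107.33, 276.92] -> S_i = 6.25*2.58^i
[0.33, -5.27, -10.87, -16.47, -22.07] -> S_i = 0.33 + -5.60*i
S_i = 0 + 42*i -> [0, 42, 84, 126, 168]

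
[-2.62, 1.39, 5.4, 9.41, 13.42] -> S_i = -2.62 + 4.01*i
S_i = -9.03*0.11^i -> [-9.03, -0.99, -0.11, -0.01, -0.0]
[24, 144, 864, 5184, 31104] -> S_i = 24*6^i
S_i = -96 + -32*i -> [-96, -128, -160, -192, -224]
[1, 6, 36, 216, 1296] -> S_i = 1*6^i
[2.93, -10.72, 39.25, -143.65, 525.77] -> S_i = 2.93*(-3.66)^i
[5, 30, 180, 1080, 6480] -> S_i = 5*6^i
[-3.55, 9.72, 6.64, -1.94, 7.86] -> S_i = Random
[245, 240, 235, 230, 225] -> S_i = 245 + -5*i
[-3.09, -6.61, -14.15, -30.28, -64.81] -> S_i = -3.09*2.14^i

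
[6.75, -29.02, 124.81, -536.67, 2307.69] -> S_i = 6.75*(-4.30)^i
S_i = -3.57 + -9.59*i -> [-3.57, -13.16, -22.75, -32.34, -41.93]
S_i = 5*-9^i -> [5, -45, 405, -3645, 32805]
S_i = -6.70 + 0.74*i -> [-6.7, -5.96, -5.22, -4.48, -3.74]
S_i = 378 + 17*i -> [378, 395, 412, 429, 446]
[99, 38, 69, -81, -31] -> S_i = Random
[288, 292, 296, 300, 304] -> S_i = 288 + 4*i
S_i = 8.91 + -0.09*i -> [8.91, 8.82, 8.73, 8.64, 8.55]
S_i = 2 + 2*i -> [2, 4, 6, 8, 10]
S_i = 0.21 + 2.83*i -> [0.21, 3.04, 5.87, 8.7, 11.53]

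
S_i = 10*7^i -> [10, 70, 490, 3430, 24010]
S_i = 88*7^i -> [88, 616, 4312, 30184, 211288]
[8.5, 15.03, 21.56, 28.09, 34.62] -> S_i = 8.50 + 6.53*i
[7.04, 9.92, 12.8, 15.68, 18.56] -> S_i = 7.04 + 2.88*i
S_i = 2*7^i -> [2, 14, 98, 686, 4802]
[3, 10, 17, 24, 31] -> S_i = 3 + 7*i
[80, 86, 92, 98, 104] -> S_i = 80 + 6*i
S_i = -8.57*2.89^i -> [-8.57, -24.77, -71.58, -206.86, -597.82]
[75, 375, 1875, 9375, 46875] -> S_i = 75*5^i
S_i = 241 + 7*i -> [241, 248, 255, 262, 269]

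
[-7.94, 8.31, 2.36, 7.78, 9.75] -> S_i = Random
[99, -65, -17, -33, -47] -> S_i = Random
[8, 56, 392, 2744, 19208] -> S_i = 8*7^i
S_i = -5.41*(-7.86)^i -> [-5.41, 42.52, -334.23, 2627.03, -20648.45]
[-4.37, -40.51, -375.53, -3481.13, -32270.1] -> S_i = -4.37*9.27^i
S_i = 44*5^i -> [44, 220, 1100, 5500, 27500]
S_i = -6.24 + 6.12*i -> [-6.24, -0.12, 6.0, 12.12, 18.24]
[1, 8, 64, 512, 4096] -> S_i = 1*8^i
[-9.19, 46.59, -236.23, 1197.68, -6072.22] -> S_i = -9.19*(-5.07)^i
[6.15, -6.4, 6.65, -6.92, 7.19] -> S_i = 6.15*(-1.04)^i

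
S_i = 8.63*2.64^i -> [8.63, 22.78, 60.15, 158.79, 419.21]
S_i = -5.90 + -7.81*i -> [-5.9, -13.71, -21.52, -29.33, -37.14]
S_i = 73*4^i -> [73, 292, 1168, 4672, 18688]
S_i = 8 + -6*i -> [8, 2, -4, -10, -16]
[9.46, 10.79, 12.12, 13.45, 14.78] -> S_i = 9.46 + 1.33*i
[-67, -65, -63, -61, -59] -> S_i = -67 + 2*i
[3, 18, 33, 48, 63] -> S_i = 3 + 15*i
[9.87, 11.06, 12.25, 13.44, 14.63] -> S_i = 9.87 + 1.19*i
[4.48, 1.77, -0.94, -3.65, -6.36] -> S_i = 4.48 + -2.71*i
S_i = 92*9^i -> [92, 828, 7452, 67068, 603612]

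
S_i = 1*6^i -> [1, 6, 36, 216, 1296]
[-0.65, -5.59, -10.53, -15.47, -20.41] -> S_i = -0.65 + -4.94*i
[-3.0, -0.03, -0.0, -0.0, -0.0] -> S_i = -3.00*0.01^i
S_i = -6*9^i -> [-6, -54, -486, -4374, -39366]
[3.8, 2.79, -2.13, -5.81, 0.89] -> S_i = Random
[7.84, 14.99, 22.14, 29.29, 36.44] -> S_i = 7.84 + 7.15*i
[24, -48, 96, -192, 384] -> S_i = 24*-2^i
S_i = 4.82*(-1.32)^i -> [4.82, -6.36, 8.4, -11.09, 14.63]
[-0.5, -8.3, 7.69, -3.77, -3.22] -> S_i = Random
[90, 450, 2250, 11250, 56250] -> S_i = 90*5^i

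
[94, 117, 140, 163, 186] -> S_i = 94 + 23*i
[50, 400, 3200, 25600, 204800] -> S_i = 50*8^i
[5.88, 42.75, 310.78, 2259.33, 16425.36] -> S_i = 5.88*7.27^i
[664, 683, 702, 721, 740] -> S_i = 664 + 19*i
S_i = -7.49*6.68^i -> [-7.49, -50.03, -334.22, -2232.6, -14913.78]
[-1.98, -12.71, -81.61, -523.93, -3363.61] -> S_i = -1.98*6.42^i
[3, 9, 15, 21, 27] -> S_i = 3 + 6*i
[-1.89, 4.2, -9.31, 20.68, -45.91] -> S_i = -1.89*(-2.22)^i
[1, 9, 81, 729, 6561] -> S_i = 1*9^i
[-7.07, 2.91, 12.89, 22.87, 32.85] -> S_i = -7.07 + 9.98*i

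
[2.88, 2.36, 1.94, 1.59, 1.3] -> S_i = 2.88*0.82^i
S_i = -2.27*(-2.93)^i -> [-2.27, 6.65, -19.49, 57.1, -167.3]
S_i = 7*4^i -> [7, 28, 112, 448, 1792]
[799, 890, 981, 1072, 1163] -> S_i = 799 + 91*i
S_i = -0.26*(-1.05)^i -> [-0.26, 0.27, -0.29, 0.3, -0.32]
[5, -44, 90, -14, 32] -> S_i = Random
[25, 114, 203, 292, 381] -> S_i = 25 + 89*i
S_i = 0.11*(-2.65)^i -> [0.11, -0.29, 0.77, -2.05, 5.42]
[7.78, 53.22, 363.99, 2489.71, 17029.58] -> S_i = 7.78*6.84^i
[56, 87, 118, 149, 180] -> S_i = 56 + 31*i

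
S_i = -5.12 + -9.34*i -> [-5.12, -14.46, -23.8, -33.14, -42.48]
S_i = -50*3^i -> [-50, -150, -450, -1350, -4050]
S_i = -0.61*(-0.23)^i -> [-0.61, 0.14, -0.03, 0.01, -0.0]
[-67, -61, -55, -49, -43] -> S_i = -67 + 6*i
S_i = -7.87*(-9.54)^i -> [-7.87, 75.08, -716.26, 6833.13, -65188.09]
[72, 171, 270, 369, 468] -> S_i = 72 + 99*i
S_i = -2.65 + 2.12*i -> [-2.65, -0.53, 1.59, 3.71, 5.83]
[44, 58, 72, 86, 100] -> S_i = 44 + 14*i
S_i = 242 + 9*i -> [242, 251, 260, 269, 278]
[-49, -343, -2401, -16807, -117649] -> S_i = -49*7^i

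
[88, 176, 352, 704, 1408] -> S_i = 88*2^i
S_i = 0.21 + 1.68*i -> [0.21, 1.89, 3.57, 5.25, 6.93]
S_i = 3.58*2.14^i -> [3.58, 7.66, 16.39, 35.09, 75.08]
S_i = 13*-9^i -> [13, -117, 1053, -9477, 85293]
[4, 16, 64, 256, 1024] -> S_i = 4*4^i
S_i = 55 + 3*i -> [55, 58, 61, 64, 67]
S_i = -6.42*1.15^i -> [-6.42, -7.38, -8.49, -9.76, -11.23]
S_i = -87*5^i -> [-87, -435, -2175, -10875, -54375]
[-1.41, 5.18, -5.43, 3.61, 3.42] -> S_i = Random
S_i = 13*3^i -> [13, 39, 117, 351, 1053]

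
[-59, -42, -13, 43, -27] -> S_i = Random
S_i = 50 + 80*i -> [50, 130, 210, 290, 370]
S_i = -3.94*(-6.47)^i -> [-3.94, 25.49, -164.93, 1067.11, -6904.2]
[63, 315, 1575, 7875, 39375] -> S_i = 63*5^i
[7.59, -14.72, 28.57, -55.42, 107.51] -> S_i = 7.59*(-1.94)^i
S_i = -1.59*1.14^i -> [-1.59, -1.81, -2.07, -2.36, -2.69]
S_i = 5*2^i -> [5, 10, 20, 40, 80]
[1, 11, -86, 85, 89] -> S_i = Random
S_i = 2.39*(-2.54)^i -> [2.39, -6.07, 15.42, -39.17, 99.48]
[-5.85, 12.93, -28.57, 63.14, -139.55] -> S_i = -5.85*(-2.21)^i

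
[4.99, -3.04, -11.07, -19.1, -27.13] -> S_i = 4.99 + -8.03*i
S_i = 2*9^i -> [2, 18, 162, 1458, 13122]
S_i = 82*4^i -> [82, 328, 1312, 5248, 20992]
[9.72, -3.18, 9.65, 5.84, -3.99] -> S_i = Random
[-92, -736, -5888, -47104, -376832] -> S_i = -92*8^i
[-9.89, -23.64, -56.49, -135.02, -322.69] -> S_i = -9.89*2.39^i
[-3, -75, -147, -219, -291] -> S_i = -3 + -72*i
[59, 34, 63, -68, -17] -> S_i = Random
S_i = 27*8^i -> [27, 216, 1728, 13824, 110592]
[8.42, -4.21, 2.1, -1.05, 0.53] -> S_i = 8.42*(-0.50)^i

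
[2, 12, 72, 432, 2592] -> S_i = 2*6^i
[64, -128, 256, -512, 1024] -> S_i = 64*-2^i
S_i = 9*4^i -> [9, 36, 144, 576, 2304]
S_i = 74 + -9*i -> [74, 65, 56, 47, 38]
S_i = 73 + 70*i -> [73, 143, 213, 283, 353]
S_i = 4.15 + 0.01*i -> [4.15, 4.16, 4.17, 4.18, 4.19]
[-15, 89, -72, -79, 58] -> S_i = Random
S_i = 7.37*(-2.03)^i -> [7.37, -14.96, 30.37, -61.65, 125.16]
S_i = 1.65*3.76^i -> [1.65, 6.2, 23.33, 87.71, 329.79]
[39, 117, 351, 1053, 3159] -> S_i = 39*3^i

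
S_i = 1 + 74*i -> [1, 75, 149, 223, 297]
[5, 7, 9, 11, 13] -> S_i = 5 + 2*i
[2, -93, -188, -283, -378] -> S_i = 2 + -95*i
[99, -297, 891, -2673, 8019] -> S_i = 99*-3^i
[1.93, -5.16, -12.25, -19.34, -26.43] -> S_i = 1.93 + -7.09*i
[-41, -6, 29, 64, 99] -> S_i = -41 + 35*i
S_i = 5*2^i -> [5, 10, 20, 40, 80]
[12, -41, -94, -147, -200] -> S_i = 12 + -53*i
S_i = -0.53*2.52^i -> [-0.53, -1.34, -3.37, -8.48, -21.37]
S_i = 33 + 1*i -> [33, 34, 35, 36, 37]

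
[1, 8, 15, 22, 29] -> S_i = 1 + 7*i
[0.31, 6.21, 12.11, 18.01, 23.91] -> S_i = 0.31 + 5.90*i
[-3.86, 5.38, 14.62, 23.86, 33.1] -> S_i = -3.86 + 9.24*i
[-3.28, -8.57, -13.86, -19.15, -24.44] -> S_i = -3.28 + -5.29*i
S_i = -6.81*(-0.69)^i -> [-6.81, 4.7, -3.24, 2.24, -1.54]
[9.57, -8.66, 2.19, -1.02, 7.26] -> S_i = Random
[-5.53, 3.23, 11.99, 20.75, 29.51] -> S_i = -5.53 + 8.76*i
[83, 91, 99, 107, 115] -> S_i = 83 + 8*i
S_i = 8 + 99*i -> [8, 107, 206, 305, 404]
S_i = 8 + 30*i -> [8, 38, 68, 98, 128]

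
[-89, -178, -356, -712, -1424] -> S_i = -89*2^i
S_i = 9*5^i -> [9, 45, 225, 1125, 5625]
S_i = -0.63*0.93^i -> [-0.63, -0.59, -0.54, -0.51, -0.47]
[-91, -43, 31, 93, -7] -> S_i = Random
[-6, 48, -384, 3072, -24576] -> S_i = -6*-8^i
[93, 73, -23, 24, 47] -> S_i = Random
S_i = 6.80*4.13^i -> [6.8, 28.08, 115.99, 479.03, 1978.38]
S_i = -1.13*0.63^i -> [-1.13, -0.71, -0.45, -0.28, -0.18]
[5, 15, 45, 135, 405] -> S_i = 5*3^i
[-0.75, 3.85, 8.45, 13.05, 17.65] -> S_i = -0.75 + 4.60*i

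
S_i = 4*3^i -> [4, 12, 36, 108, 324]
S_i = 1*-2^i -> [1, -2, 4, -8, 16]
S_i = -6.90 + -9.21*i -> [-6.9, -16.11, -25.32, -34.53, -43.74]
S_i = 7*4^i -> [7, 28, 112, 448, 1792]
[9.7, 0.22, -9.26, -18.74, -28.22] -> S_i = 9.70 + -9.48*i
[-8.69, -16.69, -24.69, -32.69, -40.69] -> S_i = -8.69 + -8.00*i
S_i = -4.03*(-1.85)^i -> [-4.03, 7.46, -13.79, 25.52, -47.21]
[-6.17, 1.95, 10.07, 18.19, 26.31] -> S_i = -6.17 + 8.12*i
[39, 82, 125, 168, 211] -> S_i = 39 + 43*i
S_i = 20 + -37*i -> [20, -17, -54, -91, -128]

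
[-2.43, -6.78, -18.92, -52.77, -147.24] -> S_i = -2.43*2.79^i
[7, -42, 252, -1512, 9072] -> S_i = 7*-6^i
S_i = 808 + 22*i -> [808, 830, 852, 874, 896]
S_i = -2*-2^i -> [-2, 4, -8, 16, -32]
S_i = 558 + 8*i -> [558, 566, 574, 582, 590]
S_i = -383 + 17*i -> [-383, -366, -349, -332, -315]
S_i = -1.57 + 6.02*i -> [-1.57, 4.45, 10.47, 16.49, 22.51]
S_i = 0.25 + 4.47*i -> [0.25, 4.72, 9.19, 13.66, 18.13]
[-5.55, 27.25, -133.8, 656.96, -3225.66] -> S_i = -5.55*(-4.91)^i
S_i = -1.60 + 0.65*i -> [-1.6, -0.95, -0.3, 0.35, 1.0]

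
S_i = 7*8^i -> [7, 56, 448, 3584, 28672]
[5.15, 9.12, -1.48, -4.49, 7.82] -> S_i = Random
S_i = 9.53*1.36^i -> [9.53, 12.96, 17.63, 23.97, 32.6]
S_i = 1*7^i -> [1, 7, 49, 343, 2401]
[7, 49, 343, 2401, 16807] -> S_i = 7*7^i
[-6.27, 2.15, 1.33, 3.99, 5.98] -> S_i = Random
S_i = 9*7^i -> [9, 63, 441, 3087, 21609]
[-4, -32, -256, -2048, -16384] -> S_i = -4*8^i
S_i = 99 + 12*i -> [99, 111, 123, 135, 147]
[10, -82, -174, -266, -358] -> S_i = 10 + -92*i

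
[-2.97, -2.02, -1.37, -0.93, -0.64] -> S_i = -2.97*0.68^i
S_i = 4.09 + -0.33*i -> [4.09, 3.76, 3.43, 3.1, 2.77]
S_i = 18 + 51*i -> [18, 69, 120, 171, 222]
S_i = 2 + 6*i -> [2, 8, 14, 20, 26]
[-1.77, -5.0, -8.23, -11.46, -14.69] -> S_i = -1.77 + -3.23*i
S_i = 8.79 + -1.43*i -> [8.79, 7.36, 5.93, 4.5, 3.07]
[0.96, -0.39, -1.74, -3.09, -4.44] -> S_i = 0.96 + -1.35*i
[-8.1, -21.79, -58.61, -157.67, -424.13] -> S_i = -8.10*2.69^i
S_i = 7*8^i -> [7, 56, 448, 3584, 28672]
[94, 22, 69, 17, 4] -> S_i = Random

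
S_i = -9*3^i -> [-9, -27, -81, -243, -729]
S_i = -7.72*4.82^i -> [-7.72, -37.21, -179.35, -864.49, -4166.83]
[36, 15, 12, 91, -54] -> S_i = Random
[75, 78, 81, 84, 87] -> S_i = 75 + 3*i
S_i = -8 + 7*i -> [-8, -1, 6, 13, 20]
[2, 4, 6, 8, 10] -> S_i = 2 + 2*i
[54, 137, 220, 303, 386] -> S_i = 54 + 83*i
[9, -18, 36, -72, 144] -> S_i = 9*-2^i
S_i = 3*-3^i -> [3, -9, 27, -81, 243]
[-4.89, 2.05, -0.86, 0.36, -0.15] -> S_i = -4.89*(-0.42)^i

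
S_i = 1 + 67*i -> [1, 68, 135, 202, 269]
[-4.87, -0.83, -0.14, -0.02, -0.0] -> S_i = -4.87*0.17^i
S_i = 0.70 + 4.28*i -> [0.7, 4.98, 9.26, 13.54, 17.82]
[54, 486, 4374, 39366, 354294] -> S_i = 54*9^i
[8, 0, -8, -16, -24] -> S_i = 8 + -8*i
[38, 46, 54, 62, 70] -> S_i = 38 + 8*i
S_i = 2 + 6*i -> [2, 8, 14, 20, 26]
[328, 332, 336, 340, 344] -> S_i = 328 + 4*i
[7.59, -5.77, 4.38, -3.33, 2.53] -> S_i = 7.59*(-0.76)^i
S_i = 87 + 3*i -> [87, 90, 93, 96, 99]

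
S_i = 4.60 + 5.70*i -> [4.6, 10.3, 16.0, 21.7, 27.4]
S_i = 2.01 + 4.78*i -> [2.01, 6.79, 11.57, 16.35, 21.13]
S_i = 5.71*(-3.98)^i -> [5.71, -22.73, 90.45, -359.99, 1432.74]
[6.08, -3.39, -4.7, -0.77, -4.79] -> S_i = Random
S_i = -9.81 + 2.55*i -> [-9.81, -7.26, -4.71, -2.16, 0.39]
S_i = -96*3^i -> [-96, -288, -864, -2592, -7776]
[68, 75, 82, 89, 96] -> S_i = 68 + 7*i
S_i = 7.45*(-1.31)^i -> [7.45, -9.76, 12.78, -16.75, 21.94]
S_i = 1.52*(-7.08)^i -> [1.52, -10.76, 76.19, -539.44, 3819.24]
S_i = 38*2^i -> [38, 76, 152, 304, 608]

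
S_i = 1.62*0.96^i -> [1.62, 1.56, 1.49, 1.43, 1.38]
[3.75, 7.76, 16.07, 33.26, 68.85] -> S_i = 3.75*2.07^i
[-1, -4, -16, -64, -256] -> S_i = -1*4^i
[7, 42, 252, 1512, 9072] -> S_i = 7*6^i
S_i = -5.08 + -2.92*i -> [-5.08, -8.0, -10.92, -13.84, -16.76]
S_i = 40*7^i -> [40, 280, 1960, 13720, 96040]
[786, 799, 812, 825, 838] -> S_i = 786 + 13*i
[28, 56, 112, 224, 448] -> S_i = 28*2^i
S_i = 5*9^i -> [5, 45, 405, 3645, 32805]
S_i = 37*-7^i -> [37, -259, 1813, -12691, 88837]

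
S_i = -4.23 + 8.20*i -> [-4.23, 3.97, 12.17, 20.37, 28.57]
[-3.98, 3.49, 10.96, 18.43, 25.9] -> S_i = -3.98 + 7.47*i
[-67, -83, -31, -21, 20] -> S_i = Random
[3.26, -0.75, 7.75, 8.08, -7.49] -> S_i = Random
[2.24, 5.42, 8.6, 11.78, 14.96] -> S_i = 2.24 + 3.18*i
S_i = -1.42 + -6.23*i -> [-1.42, -7.65, -13.88, -20.11, -26.34]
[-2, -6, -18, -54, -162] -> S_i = -2*3^i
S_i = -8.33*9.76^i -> [-8.33, -81.3, -793.5, -7744.52, -75586.51]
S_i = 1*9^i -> [1, 9, 81, 729, 6561]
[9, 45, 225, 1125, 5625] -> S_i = 9*5^i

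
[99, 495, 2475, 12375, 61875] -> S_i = 99*5^i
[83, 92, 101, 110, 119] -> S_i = 83 + 9*i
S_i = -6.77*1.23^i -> [-6.77, -8.33, -10.24, -12.6, -15.5]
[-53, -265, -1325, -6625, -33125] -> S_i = -53*5^i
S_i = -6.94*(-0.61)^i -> [-6.94, 4.23, -2.58, 1.58, -0.96]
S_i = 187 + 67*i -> [187, 254, 321, 388, 455]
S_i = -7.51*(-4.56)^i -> [-7.51, 34.25, -156.16, 712.09, -3247.13]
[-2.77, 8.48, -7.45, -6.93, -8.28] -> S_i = Random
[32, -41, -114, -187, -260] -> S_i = 32 + -73*i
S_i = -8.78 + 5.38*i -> [-8.78, -3.4, 1.98, 7.36, 12.74]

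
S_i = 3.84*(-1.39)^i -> [3.84, -5.34, 7.42, -10.31, 14.33]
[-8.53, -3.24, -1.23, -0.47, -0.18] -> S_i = -8.53*0.38^i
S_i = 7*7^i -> [7, 49, 343, 2401, 16807]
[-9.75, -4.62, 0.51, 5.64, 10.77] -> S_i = -9.75 + 5.13*i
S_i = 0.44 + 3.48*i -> [0.44, 3.92, 7.4, 10.88, 14.36]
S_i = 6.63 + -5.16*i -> [6.63, 1.47, -3.69, -8.85, -14.01]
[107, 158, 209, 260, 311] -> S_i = 107 + 51*i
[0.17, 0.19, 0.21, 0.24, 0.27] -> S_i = 0.17*1.12^i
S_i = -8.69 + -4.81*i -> [-8.69, -13.5, -18.31, -23.12, -27.93]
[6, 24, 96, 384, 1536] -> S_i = 6*4^i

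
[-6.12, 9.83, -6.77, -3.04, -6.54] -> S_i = Random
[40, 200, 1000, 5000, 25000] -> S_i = 40*5^i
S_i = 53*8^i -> [53, 424, 3392, 27136, 217088]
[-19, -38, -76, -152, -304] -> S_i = -19*2^i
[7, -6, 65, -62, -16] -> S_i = Random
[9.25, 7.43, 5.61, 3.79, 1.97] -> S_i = 9.25 + -1.82*i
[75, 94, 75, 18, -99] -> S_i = Random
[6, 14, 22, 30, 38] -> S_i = 6 + 8*i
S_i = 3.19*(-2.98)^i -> [3.19, -9.51, 28.33, -84.42, 251.57]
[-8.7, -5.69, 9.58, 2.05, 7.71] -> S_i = Random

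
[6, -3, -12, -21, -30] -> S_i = 6 + -9*i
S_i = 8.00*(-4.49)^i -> [8.0, -35.92, 161.28, -724.15, 3251.44]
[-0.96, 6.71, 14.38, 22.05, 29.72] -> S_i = -0.96 + 7.67*i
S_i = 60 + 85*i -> [60, 145, 230, 315, 400]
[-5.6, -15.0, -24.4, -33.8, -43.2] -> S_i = -5.60 + -9.40*i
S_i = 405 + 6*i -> [405, 411, 417, 423, 429]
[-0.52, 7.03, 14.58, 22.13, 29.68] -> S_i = -0.52 + 7.55*i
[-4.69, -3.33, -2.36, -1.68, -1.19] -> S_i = -4.69*0.71^i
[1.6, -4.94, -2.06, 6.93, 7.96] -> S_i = Random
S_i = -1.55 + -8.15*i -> [-1.55, -9.7, -17.85, -26.0, -34.15]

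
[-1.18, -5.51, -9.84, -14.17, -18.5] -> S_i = -1.18 + -4.33*i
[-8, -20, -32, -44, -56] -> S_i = -8 + -12*i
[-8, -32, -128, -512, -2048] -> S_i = -8*4^i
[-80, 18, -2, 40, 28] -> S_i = Random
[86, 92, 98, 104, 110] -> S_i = 86 + 6*i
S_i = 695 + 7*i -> [695, 702, 709, 716, 723]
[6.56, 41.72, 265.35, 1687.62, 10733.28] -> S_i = 6.56*6.36^i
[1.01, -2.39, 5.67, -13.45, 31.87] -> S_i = 1.01*(-2.37)^i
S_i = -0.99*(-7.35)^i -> [-0.99, 7.28, -53.48, 393.09, -2889.25]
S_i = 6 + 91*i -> [6, 97, 188, 279, 370]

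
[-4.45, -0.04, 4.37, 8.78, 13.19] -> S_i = -4.45 + 4.41*i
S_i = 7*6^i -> [7, 42, 252, 1512, 9072]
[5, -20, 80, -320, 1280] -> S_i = 5*-4^i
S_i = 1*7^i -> [1, 7, 49, 343, 2401]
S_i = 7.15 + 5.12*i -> [7.15, 12.27, 17.39, 22.51, 27.63]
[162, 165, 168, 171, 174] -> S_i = 162 + 3*i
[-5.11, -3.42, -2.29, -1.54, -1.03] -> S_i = -5.11*0.67^i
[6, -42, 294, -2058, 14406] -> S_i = 6*-7^i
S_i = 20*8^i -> [20, 160, 1280, 10240, 81920]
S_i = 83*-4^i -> [83, -332, 1328, -5312, 21248]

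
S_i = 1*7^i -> [1, 7, 49, 343, 2401]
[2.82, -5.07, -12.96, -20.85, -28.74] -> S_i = 2.82 + -7.89*i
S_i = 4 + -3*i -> [4, 1, -2, -5, -8]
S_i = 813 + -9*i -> [813, 804, 795, 786, 777]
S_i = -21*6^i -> [-21, -126, -756, -4536, -27216]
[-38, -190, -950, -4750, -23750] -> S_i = -38*5^i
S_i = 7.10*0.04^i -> [7.1, 0.28, 0.01, 0.0, 0.0]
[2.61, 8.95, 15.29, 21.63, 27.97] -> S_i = 2.61 + 6.34*i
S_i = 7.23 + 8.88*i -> [7.23, 16.11, 24.99, 33.87, 42.75]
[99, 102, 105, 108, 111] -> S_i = 99 + 3*i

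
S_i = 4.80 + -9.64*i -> [4.8, -4.84, -14.48, -24.12, -33.76]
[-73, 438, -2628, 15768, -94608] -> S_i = -73*-6^i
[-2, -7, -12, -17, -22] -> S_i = -2 + -5*i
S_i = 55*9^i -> [55, 495, 4455, 40095, 360855]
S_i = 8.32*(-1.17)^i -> [8.32, -9.73, 11.39, -13.33, 15.59]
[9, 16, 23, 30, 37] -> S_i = 9 + 7*i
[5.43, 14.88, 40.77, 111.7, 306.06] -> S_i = 5.43*2.74^i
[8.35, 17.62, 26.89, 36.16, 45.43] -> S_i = 8.35 + 9.27*i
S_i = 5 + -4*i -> [5, 1, -3, -7, -11]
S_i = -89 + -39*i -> [-89, -128, -167, -206, -245]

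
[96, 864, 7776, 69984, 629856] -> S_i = 96*9^i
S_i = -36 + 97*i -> [-36, 61, 158, 255, 352]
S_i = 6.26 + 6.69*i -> [6.26, 12.95, 19.64, 26.33, 33.02]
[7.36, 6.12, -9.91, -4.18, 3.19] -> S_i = Random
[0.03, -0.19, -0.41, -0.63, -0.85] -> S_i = 0.03 + -0.22*i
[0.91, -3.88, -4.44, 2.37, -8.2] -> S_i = Random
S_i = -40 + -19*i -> [-40, -59, -78, -97, -116]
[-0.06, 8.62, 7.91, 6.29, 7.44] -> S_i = Random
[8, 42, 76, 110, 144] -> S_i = 8 + 34*i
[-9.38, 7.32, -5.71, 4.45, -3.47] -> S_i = -9.38*(-0.78)^i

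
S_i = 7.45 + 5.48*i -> [7.45, 12.93, 18.41, 23.89, 29.37]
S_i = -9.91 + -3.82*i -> [-9.91, -13.73, -17.55, -21.37, -25.19]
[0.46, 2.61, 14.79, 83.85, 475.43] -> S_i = 0.46*5.67^i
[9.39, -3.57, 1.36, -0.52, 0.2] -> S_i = 9.39*(-0.38)^i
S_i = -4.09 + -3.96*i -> [-4.09, -8.05, -12.01, -15.97, -19.93]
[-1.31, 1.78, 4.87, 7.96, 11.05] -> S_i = -1.31 + 3.09*i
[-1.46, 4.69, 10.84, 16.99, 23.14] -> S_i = -1.46 + 6.15*i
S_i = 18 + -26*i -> [18, -8, -34, -60, -86]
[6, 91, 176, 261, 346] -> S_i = 6 + 85*i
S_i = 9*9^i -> [9, 81, 729, 6561, 59049]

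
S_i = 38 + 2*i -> [38, 40, 42, 44, 46]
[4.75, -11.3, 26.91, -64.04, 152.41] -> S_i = 4.75*(-2.38)^i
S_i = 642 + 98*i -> [642, 740, 838, 936, 1034]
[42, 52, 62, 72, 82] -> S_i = 42 + 10*i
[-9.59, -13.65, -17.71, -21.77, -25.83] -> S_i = -9.59 + -4.06*i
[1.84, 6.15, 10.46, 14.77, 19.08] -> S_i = 1.84 + 4.31*i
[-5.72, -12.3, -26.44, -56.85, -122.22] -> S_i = -5.72*2.15^i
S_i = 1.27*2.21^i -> [1.27, 2.81, 6.2, 13.71, 30.3]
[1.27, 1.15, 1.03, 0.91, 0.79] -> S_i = 1.27 + -0.12*i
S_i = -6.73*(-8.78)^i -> [-6.73, 59.09, -518.8, 4555.11, -39993.84]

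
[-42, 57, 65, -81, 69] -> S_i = Random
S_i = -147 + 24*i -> [-147, -123, -99, -75, -51]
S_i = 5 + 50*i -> [5, 55, 105, 155, 205]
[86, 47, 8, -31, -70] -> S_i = 86 + -39*i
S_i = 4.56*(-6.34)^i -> [4.56, -28.91, 183.29, -1162.07, 7367.53]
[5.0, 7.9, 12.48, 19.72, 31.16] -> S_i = 5.00*1.58^i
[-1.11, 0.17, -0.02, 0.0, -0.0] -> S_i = -1.11*(-0.15)^i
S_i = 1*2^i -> [1, 2, 4, 8, 16]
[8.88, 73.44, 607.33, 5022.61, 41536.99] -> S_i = 8.88*8.27^i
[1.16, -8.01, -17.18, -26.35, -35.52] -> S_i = 1.16 + -9.17*i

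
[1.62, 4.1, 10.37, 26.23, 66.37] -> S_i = 1.62*2.53^i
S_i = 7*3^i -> [7, 21, 63, 189, 567]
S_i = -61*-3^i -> [-61, 183, -549, 1647, -4941]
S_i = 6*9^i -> [6, 54, 486, 4374, 39366]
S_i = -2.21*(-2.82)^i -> [-2.21, 6.23, -17.57, 49.56, -139.76]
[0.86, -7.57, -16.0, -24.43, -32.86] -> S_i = 0.86 + -8.43*i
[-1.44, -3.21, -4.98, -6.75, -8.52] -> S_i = -1.44 + -1.77*i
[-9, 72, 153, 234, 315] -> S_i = -9 + 81*i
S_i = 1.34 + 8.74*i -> [1.34, 10.08, 18.82, 27.56, 36.3]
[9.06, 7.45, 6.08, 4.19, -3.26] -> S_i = Random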